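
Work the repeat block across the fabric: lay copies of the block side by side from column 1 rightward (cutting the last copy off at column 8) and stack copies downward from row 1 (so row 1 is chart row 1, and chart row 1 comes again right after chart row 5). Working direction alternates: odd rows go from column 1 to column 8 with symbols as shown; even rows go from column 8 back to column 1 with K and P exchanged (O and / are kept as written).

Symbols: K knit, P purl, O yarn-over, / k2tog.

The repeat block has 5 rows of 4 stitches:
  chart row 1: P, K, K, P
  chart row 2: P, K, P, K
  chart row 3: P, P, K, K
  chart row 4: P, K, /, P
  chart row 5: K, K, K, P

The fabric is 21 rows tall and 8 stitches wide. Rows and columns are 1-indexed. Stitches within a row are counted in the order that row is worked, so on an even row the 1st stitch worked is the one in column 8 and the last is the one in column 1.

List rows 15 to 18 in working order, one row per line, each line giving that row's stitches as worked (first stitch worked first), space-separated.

Rows as worked:
K K K P K K K P
K P P K K P P K
P K P K P K P K
P P K K P P K K

Derivation:
Row 15: chart row 5, RS - tile across columns 1-8 and work as-is.
Row 16: chart row 1, WS - tiled (columns 1-8): P K K P P K K P; work from column 8 back to 1 with K<->P swapped.
Row 17: chart row 2, RS - tile across columns 1-8 and work as-is.
Row 18: chart row 3, WS - tiled (columns 1-8): P P K K P P K K; work from column 8 back to 1 with K<->P swapped.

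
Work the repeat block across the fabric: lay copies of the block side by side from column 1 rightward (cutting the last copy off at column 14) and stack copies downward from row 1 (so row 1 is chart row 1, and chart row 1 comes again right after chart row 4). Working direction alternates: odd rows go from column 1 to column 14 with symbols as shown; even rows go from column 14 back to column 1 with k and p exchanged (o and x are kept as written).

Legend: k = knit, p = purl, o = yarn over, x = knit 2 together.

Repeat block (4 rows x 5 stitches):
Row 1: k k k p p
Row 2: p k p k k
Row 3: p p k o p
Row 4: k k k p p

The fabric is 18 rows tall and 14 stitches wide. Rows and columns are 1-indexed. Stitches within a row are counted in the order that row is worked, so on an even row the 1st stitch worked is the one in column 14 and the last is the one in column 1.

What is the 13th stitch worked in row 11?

Stitch:
k

Derivation:
For row 11: chart row = ((11-1) mod 4) + 1 = 3; this is a RS (odd) row.
Chart row 3 tiled across columns 1-14: p p k o p p p k o p p p k o
RS: work column 1 to column 14, symbols as charted — the tiled row is the row as worked.
The 13th stitch worked is k.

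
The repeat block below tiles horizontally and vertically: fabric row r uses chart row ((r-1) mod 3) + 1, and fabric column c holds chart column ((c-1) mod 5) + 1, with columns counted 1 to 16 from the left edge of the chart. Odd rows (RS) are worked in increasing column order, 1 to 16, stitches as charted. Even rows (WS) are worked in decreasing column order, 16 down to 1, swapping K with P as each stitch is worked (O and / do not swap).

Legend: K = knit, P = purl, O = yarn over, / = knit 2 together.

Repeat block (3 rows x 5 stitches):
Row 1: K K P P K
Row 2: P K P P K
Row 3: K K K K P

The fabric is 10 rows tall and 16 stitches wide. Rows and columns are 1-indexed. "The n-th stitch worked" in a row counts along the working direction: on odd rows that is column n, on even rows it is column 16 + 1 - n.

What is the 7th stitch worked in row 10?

Result:
P

Derivation:
Row 10 uses chart row ((10-1) mod 3)+1 = 1. Row 10 is even, so WS.
Chart row 1 tiled across columns 1-16: K K P P K K K P P K K K P P K K
WS row: flip the tiled sequence (start at column 16) and apply K<->P; O and / stay.
Row 10 as worked: P P K K P P P K K P P P K K P P
Counting 7 along the worked row gives P.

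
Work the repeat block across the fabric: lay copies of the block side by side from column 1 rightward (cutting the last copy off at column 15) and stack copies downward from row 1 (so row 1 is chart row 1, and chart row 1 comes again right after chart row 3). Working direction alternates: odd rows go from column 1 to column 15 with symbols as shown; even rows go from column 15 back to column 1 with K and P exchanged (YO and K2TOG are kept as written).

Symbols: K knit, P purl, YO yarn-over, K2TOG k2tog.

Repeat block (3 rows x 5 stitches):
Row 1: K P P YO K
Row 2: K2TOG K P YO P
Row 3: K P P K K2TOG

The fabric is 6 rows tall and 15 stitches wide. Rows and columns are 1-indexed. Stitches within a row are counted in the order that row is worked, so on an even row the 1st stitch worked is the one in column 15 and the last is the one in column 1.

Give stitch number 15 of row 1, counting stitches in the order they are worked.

Row 1: (1-1) mod 3 = 0, so use chart row 1. Odd row -> RS.
Chart row 1 tiled across columns 1-15: K P P YO K K P P YO K K P P YO K
Right side: take the tiled row as-is (worked left to right from column 1).
Stitch 15 in working order -> K

Result:
K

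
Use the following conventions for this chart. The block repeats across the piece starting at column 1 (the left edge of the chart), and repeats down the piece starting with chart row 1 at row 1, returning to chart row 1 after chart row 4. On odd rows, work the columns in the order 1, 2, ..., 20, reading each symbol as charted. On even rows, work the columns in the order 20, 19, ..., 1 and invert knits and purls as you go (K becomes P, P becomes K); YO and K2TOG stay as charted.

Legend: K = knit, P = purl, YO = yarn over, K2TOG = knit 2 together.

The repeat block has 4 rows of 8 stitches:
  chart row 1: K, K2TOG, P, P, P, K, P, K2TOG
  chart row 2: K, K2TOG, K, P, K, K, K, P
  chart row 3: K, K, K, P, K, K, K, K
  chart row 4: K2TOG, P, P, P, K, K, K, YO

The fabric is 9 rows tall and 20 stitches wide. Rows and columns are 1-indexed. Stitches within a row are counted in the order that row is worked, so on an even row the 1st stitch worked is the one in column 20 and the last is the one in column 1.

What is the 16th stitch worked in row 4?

Result:
P

Derivation:
Row 4 uses chart row ((4-1) mod 4)+1 = 4. Row 4 is even, so WS.
Chart row 4 tiled across columns 1-20: K2TOG P P P K K K YO K2TOG P P P K K K YO K2TOG P P P
WS row: flip the tiled sequence (start at column 20) and apply K<->P; YO and K2TOG stay.
Row 4 as worked: K K K K2TOG YO P P P K K K K2TOG YO P P P K K K K2TOG
Counting 16 along the worked row gives P.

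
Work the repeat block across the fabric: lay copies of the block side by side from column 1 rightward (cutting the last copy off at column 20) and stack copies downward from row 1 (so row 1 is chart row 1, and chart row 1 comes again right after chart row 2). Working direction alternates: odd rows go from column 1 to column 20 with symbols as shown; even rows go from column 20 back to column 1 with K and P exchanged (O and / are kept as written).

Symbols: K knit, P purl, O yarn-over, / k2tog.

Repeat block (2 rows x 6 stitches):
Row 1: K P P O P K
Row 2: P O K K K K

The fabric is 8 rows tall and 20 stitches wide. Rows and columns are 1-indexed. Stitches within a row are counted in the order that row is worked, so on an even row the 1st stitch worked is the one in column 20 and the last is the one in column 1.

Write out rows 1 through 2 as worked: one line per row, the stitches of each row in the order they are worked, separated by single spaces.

Row 1: chart row 1, RS - tile across columns 1-20 and work as-is.
Row 2: chart row 2, WS - tiled (columns 1-20): P O K K K K P O K K K K P O K K K K P O; work from column 20 back to 1 with K<->P swapped.

== ROWS AS WORKED ==
K P P O P K K P P O P K K P P O P K K P
O K P P P P O K P P P P O K P P P P O K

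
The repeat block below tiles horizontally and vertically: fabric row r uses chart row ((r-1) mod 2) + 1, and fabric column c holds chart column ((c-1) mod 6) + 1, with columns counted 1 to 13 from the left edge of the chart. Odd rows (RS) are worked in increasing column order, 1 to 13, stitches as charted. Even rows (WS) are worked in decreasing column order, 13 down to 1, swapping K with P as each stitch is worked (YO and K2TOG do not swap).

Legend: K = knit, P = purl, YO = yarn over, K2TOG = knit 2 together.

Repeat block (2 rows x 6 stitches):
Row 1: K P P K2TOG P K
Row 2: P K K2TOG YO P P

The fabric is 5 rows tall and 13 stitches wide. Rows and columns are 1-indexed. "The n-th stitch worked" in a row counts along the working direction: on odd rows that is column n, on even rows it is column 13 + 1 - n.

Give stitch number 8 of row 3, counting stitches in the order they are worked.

For row 3: chart row = ((3-1) mod 2) + 1 = 1; this is a RS (odd) row.
Chart row 1 tiled across columns 1-13: K P P K2TOG P K K P P K2TOG P K K
RS row: no reversal, no swap; stitch n worked = column n.
Counting 8 along the worked row gives P.

== STITCH ==
P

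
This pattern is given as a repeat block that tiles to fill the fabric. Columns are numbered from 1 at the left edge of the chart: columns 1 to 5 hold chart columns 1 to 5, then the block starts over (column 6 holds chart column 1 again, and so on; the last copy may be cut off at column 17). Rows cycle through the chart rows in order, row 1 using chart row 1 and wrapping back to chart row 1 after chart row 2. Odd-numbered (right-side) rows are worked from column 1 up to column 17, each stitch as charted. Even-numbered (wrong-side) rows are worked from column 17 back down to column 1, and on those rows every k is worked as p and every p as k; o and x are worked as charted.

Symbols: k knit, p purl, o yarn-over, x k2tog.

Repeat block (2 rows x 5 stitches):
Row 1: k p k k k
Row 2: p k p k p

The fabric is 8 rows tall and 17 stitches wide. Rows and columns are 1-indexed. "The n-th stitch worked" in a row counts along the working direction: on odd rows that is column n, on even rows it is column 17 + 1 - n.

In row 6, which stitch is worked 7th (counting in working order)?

For row 6: chart row = ((6-1) mod 2) + 1 = 2; this is a WS (even) row.
Chart row 2 tiled across columns 1-17: p k p k p p k p k p p k p k p p k
WS row: flip the tiled sequence (start at column 17) and apply k<->p; o and x stay.
Row 6 as worked: p k k p k p k k p k p k k p k p k
Counting 7 along the worked row gives k.

== STITCH ==
k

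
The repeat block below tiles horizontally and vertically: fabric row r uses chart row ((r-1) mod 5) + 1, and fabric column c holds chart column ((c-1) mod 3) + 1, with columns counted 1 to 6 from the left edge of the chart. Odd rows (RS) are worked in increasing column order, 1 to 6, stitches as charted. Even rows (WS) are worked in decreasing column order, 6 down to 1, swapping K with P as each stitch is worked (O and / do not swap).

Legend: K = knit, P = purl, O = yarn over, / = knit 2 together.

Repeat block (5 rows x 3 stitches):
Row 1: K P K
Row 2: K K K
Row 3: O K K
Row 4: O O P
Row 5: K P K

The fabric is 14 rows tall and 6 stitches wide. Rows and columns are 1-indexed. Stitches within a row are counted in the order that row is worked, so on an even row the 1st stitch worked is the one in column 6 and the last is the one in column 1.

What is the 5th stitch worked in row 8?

Row 8 uses chart row ((8-1) mod 5)+1 = 3. Row 8 is even, so WS.
Chart row 3 tiled across columns 1-6: O K K O K K
Wrong side: read the tiled row from column 6 down to 1 and exchange K with P (leave O, /).
Row 8 as worked: P P O P P O
Counting 5 along the worked row gives P.

Stitch:
P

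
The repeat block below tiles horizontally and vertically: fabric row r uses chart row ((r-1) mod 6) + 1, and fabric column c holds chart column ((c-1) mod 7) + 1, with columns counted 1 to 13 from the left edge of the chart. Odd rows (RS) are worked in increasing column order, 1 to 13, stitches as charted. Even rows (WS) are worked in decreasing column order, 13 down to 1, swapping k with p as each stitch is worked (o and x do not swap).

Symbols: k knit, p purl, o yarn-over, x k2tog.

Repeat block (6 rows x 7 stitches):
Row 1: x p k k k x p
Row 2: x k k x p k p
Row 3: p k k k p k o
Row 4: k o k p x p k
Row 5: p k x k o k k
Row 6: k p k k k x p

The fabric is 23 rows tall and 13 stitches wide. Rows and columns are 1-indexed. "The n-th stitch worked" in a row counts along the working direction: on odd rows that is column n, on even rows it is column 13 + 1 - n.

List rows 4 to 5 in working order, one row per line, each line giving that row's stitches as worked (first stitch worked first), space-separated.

Result:
k x k p o p p k x k p o p
p k x k o k k p k x k o k

Derivation:
Row 4: chart row 4, WS - tiled (columns 1-13): k o k p x p k k o k p x p; work from column 13 back to 1 with k<->p swapped.
Row 5: chart row 5, RS - tile across columns 1-13 and work as-is.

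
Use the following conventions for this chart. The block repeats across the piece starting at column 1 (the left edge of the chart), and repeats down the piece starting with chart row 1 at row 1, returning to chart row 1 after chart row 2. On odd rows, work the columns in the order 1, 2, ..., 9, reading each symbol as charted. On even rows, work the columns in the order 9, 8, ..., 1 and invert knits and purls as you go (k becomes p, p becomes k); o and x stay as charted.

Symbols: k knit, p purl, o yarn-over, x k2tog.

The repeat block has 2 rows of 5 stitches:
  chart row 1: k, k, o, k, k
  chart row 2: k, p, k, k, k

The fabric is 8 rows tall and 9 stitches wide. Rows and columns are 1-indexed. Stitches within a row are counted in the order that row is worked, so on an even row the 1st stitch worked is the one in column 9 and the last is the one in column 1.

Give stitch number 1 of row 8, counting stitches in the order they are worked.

Stitch:
p

Derivation:
Row 8: (8-1) mod 2 = 1, so use chart row 2. Even row -> WS.
Chart row 2 tiled across columns 1-9: k p k k k k p k k
WS row: flip the tiled sequence (start at column 9) and apply k<->p; o and x stay.
Row 8 as worked: p p k p p p p k p
Stitch 1 in working order -> p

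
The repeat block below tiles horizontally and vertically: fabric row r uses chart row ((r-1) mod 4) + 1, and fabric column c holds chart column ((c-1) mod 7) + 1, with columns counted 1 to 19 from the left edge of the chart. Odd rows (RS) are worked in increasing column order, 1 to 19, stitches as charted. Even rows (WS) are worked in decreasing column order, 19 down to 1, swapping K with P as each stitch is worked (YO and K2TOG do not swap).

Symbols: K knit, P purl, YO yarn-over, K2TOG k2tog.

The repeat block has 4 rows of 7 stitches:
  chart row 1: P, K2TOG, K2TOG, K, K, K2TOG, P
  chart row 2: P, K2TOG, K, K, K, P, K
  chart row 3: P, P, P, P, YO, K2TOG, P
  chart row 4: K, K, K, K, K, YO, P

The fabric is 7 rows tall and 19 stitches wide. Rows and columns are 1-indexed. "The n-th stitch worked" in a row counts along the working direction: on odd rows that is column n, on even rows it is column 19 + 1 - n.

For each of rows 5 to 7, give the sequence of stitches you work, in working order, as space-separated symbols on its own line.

Row 5: chart row 1, RS - tile across columns 1-19 and work as-is.
Row 6: chart row 2, WS - tiled (columns 1-19): P K2TOG K K K P K P K2TOG K K K P K P K2TOG K K K; work from column 19 back to 1 with K<->P swapped.
Row 7: chart row 3, RS - tile across columns 1-19 and work as-is.

== ROWS AS WORKED ==
P K2TOG K2TOG K K K2TOG P P K2TOG K2TOG K K K2TOG P P K2TOG K2TOG K K
P P P K2TOG K P K P P P K2TOG K P K P P P K2TOG K
P P P P YO K2TOG P P P P P YO K2TOG P P P P P YO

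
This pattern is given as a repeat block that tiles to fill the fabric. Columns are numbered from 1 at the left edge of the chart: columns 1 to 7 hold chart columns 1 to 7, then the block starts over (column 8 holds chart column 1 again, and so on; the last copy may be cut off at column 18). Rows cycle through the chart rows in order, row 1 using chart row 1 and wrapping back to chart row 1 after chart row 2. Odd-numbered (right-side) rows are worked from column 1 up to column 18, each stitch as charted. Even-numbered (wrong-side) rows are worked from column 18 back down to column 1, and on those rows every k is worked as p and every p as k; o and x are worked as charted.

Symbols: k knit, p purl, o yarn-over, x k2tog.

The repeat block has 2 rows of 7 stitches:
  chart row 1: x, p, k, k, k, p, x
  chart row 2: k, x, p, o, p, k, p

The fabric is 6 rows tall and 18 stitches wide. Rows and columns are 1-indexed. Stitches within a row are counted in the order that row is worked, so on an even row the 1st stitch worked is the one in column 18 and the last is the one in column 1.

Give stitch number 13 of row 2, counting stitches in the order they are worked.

Result:
p

Derivation:
For row 2: chart row = ((2-1) mod 2) + 1 = 2; this is a WS (even) row.
Chart row 2 tiled across columns 1-18: k x p o p k p k x p o p k p k x p o
WS: work from column 18 back to column 1 (reverse the tiled row), swapping k<->p (o and x unchanged).
Row 2 as worked: o k x p k p k o k x p k p k o k x p
Counting 13 along the worked row gives p.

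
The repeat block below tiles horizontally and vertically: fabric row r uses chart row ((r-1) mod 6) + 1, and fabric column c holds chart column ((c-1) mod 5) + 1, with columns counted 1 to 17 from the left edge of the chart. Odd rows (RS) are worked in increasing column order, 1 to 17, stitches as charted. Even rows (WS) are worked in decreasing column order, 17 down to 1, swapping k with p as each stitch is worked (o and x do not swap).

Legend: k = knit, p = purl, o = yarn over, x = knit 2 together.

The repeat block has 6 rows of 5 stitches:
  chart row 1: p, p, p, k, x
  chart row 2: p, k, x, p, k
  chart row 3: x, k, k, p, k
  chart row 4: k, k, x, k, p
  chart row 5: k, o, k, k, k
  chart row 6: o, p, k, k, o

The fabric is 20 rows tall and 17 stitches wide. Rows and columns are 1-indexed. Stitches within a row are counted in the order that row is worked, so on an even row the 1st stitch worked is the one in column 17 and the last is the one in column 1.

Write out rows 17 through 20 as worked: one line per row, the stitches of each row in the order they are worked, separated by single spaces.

Row 17: chart row 5, RS - tile across columns 1-17 and work as-is.
Row 18: chart row 6, WS - tiled (columns 1-17): o p k k o o p k k o o p k k o o p; work from column 17 back to 1 with k<->p swapped.
Row 19: chart row 1, RS - tile across columns 1-17 and work as-is.
Row 20: chart row 2, WS - tiled (columns 1-17): p k x p k p k x p k p k x p k p k; work from column 17 back to 1 with k<->p swapped.

Rows as worked:
k o k k k k o k k k k o k k k k o
k o o p p k o o p p k o o p p k o
p p p k x p p p k x p p p k x p p
p k p k x p k p k x p k p k x p k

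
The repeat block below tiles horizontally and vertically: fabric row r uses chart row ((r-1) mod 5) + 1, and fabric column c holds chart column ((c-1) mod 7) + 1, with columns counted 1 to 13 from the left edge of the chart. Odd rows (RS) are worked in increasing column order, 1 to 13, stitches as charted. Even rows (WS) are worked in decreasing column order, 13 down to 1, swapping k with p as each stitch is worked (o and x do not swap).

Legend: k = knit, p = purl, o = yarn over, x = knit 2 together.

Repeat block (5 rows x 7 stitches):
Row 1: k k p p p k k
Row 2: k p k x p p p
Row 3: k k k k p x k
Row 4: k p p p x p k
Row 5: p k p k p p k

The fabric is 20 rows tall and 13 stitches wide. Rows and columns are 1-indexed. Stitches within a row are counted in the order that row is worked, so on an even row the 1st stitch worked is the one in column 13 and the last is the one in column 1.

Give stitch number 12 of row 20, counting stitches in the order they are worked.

Result:
p

Derivation:
Row 20: (20-1) mod 5 = 4, so use chart row 5. Even row -> WS.
Chart row 5 tiled across columns 1-13: p k p k p p k p k p k p p
WS: work from column 13 back to column 1 (reverse the tiled row), swapping k<->p (o and x unchanged).
Row 20 as worked: k k p k p k p k k p k p k
Stitch 12 in working order -> p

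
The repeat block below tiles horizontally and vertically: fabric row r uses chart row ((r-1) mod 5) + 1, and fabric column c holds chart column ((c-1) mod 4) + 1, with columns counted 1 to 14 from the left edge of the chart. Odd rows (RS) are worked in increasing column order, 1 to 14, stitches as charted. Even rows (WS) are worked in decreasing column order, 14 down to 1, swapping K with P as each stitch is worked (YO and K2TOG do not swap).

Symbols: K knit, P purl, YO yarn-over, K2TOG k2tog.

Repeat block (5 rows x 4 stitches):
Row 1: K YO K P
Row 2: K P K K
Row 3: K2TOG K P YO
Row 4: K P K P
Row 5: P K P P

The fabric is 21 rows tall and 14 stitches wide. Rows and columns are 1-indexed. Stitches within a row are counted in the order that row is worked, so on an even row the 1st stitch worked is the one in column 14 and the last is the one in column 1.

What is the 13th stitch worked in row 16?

For row 16: chart row = ((16-1) mod 5) + 1 = 1; this is a WS (even) row.
Chart row 1 tiled across columns 1-14: K YO K P K YO K P K YO K P K YO
WS row: flip the tiled sequence (start at column 14) and apply K<->P; YO and K2TOG stay.
Row 16 as worked: YO P K P YO P K P YO P K P YO P
Counting 13 along the worked row gives YO.

== STITCH ==
YO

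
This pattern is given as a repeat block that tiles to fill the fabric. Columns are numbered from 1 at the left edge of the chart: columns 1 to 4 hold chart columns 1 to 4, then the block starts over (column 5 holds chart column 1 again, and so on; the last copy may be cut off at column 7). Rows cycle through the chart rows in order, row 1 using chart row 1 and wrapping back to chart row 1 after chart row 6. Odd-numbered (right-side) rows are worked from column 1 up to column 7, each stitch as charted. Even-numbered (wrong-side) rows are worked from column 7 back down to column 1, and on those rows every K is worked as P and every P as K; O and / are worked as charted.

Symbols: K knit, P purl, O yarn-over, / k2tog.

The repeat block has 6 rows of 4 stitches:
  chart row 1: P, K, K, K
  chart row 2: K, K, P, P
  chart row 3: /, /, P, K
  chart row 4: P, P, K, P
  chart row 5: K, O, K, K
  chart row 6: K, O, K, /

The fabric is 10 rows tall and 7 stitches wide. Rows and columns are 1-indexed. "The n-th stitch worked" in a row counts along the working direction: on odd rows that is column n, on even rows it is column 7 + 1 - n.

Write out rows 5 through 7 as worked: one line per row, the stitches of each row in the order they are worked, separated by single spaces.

Row 5: chart row 5, RS - tile across columns 1-7 and work as-is.
Row 6: chart row 6, WS - tiled (columns 1-7): K O K / K O K; work from column 7 back to 1 with K<->P swapped.
Row 7: chart row 1, RS - tile across columns 1-7 and work as-is.

== ROWS AS WORKED ==
K O K K K O K
P O P / P O P
P K K K P K K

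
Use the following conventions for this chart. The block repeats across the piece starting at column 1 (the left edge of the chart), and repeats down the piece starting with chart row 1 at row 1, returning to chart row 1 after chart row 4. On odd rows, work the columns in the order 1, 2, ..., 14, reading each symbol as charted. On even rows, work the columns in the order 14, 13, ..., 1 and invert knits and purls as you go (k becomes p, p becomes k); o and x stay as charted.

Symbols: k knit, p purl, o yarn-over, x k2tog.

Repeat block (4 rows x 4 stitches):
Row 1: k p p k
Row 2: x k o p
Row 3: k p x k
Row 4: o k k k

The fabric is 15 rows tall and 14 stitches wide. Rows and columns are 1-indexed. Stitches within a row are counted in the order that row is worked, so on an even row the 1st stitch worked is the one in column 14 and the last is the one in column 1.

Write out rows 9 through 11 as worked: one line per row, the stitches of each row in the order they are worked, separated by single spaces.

Row 9: chart row 1, RS - tile across columns 1-14 and work as-is.
Row 10: chart row 2, WS - tiled (columns 1-14): x k o p x k o p x k o p x k; work from column 14 back to 1 with k<->p swapped.
Row 11: chart row 3, RS - tile across columns 1-14 and work as-is.

Result:
k p p k k p p k k p p k k p
p x k o p x k o p x k o p x
k p x k k p x k k p x k k p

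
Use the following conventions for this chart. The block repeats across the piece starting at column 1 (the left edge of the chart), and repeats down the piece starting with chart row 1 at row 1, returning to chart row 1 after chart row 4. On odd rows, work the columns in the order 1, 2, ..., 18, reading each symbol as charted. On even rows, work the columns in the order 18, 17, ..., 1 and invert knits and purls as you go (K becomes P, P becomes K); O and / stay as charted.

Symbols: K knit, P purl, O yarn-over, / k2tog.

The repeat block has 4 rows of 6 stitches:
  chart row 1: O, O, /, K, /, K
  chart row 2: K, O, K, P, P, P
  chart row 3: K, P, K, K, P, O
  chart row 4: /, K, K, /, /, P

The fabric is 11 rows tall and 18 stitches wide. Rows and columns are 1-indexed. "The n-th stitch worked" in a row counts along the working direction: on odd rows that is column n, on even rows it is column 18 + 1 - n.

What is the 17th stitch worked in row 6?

For row 6: chart row = ((6-1) mod 4) + 1 = 2; this is a WS (even) row.
Chart row 2 tiled across columns 1-18: K O K P P P K O K P P P K O K P P P
Wrong side: read the tiled row from column 18 down to 1 and exchange K with P (leave O, /).
Row 6 as worked: K K K P O P K K K P O P K K K P O P
The 17th stitch worked is O.

== STITCH ==
O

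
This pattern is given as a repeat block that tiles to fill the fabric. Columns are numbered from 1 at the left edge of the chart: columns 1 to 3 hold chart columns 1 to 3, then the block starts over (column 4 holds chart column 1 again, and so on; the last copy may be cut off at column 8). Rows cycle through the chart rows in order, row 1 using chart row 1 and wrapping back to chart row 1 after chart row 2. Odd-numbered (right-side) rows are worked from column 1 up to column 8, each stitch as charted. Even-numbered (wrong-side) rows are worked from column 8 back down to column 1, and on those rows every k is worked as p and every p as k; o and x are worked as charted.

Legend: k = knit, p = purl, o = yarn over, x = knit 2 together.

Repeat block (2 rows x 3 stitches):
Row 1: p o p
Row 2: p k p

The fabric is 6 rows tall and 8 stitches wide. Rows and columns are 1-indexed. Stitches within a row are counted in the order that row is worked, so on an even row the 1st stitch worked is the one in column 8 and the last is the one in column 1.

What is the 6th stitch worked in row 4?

Row 4: (4-1) mod 2 = 1, so use chart row 2. Even row -> WS.
Chart row 2 tiled across columns 1-8: p k p p k p p k
Wrong side: read the tiled row from column 8 down to 1 and exchange k with p (leave o, x).
Row 4 as worked: p k k p k k p k
The 6th stitch worked is k.

== STITCH ==
k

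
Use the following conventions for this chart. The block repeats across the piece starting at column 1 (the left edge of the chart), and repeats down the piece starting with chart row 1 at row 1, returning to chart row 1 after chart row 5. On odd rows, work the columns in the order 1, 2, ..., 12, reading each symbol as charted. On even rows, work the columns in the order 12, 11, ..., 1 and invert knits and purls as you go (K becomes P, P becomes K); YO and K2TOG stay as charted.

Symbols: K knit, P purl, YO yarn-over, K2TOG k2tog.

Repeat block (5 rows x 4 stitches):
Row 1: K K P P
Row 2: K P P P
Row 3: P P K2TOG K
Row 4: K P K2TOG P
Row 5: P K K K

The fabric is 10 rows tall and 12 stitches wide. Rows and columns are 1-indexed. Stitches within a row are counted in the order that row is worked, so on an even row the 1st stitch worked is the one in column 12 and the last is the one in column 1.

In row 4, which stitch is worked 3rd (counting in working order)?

Result:
K

Derivation:
Row 4 uses chart row ((4-1) mod 5)+1 = 4. Row 4 is even, so WS.
Chart row 4 tiled across columns 1-12: K P K2TOG P K P K2TOG P K P K2TOG P
Wrong side: read the tiled row from column 12 down to 1 and exchange K with P (leave YO, K2TOG).
Row 4 as worked: K K2TOG K P K K2TOG K P K K2TOG K P
Stitch 3 in working order -> K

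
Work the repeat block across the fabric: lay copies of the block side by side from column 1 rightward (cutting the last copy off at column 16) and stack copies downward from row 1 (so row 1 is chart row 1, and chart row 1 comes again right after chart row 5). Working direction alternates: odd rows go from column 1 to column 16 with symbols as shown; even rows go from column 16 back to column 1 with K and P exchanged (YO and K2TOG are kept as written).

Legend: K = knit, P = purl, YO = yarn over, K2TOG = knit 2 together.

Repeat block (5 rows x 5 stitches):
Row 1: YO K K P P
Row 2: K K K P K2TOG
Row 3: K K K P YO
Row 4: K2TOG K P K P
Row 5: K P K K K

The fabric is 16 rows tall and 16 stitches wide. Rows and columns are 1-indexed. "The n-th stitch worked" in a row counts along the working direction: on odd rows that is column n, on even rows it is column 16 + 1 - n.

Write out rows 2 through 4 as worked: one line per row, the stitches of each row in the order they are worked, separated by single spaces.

Row 2: chart row 2, WS - tiled (columns 1-16): K K K P K2TOG K K K P K2TOG K K K P K2TOG K; work from column 16 back to 1 with K<->P swapped.
Row 3: chart row 3, RS - tile across columns 1-16 and work as-is.
Row 4: chart row 4, WS - tiled (columns 1-16): K2TOG K P K P K2TOG K P K P K2TOG K P K P K2TOG; work from column 16 back to 1 with K<->P swapped.

== ROWS AS WORKED ==
P K2TOG K P P P K2TOG K P P P K2TOG K P P P
K K K P YO K K K P YO K K K P YO K
K2TOG K P K P K2TOG K P K P K2TOG K P K P K2TOG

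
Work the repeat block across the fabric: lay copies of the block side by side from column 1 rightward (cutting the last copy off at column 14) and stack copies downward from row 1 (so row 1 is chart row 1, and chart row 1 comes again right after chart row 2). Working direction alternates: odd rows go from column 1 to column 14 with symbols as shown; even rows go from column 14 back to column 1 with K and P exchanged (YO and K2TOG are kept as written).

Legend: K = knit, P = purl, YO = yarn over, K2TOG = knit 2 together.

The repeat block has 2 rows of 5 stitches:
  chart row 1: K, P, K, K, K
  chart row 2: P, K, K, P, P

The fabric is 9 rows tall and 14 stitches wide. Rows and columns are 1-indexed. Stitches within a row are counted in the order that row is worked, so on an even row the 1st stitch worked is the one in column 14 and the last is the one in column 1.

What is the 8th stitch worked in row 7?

Row 7: (7-1) mod 2 = 0, so use chart row 1. Odd row -> RS.
Chart row 1 tiled across columns 1-14: K P K K K K P K K K K P K K
RS: work column 1 to column 14, symbols as charted — the tiled row is the row as worked.
Stitch 8 in working order -> K

== STITCH ==
K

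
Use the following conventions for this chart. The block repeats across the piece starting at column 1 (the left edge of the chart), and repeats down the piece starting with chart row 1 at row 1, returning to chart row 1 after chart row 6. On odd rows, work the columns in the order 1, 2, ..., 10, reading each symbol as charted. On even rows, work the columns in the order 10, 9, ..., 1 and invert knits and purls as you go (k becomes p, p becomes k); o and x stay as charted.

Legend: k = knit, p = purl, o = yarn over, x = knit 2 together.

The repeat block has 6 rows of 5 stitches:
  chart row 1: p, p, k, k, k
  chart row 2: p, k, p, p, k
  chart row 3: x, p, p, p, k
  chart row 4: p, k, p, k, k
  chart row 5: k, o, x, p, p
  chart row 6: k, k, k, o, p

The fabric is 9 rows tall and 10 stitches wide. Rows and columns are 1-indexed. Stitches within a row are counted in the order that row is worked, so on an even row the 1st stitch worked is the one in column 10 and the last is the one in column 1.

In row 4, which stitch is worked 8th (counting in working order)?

== STITCH ==
k

Derivation:
Row 4 uses chart row ((4-1) mod 6)+1 = 4. Row 4 is even, so WS.
Chart row 4 tiled across columns 1-10: p k p k k p k p k k
Wrong side: read the tiled row from column 10 down to 1 and exchange k with p (leave o, x).
Row 4 as worked: p p k p k p p k p k
Stitch 8 in working order -> k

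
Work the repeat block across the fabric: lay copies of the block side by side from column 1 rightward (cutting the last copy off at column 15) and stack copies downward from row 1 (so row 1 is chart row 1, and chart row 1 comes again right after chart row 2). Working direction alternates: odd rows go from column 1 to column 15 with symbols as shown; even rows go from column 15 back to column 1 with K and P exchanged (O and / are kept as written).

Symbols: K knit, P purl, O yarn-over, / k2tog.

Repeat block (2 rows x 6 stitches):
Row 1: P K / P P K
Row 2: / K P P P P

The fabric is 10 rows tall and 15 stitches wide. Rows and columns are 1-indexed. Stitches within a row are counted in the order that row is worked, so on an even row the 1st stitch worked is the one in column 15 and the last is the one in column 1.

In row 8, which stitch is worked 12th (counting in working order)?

Row 8: (8-1) mod 2 = 1, so use chart row 2. Even row -> WS.
Chart row 2 tiled across columns 1-15: / K P P P P / K P P P P / K P
WS: work from column 15 back to column 1 (reverse the tiled row), swapping K<->P (O and / unchanged).
Row 8 as worked: K P / K K K K P / K K K K P /
The 12th stitch worked is K.

Stitch:
K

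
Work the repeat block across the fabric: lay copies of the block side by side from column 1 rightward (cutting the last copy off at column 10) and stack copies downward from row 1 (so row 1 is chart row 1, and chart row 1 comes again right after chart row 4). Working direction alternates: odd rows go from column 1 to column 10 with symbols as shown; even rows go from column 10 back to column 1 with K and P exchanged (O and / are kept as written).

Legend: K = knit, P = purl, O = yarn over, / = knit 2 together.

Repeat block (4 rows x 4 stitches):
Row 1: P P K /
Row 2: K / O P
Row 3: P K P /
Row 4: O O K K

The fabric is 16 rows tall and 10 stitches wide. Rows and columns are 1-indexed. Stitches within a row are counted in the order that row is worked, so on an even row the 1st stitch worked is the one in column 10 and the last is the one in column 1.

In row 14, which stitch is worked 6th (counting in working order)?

Row 14: (14-1) mod 4 = 1, so use chart row 2. Even row -> WS.
Chart row 2 tiled across columns 1-10: K / O P K / O P K /
Wrong side: read the tiled row from column 10 down to 1 and exchange K with P (leave O, /).
Row 14 as worked: / P K O / P K O / P
The 6th stitch worked is P.

Stitch:
P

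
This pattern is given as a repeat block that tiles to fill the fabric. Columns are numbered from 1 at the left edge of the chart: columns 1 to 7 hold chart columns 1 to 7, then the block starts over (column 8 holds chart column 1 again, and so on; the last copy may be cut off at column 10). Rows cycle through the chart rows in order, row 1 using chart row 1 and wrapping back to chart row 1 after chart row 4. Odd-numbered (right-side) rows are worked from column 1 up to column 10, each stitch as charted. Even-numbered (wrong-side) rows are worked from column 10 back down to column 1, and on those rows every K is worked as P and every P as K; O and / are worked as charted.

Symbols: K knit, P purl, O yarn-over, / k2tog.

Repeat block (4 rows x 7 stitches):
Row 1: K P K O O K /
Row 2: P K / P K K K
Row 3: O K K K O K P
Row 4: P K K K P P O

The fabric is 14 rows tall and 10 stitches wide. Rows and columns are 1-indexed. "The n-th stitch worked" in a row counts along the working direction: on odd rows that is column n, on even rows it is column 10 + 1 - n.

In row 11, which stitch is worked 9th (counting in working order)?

Row 11: (11-1) mod 4 = 2, so use chart row 3. Odd row -> RS.
Chart row 3 tiled across columns 1-10: O K K K O K P O K K
RS: work column 1 to column 10, symbols as charted — the tiled row is the row as worked.
Stitch 9 in working order -> K

Stitch:
K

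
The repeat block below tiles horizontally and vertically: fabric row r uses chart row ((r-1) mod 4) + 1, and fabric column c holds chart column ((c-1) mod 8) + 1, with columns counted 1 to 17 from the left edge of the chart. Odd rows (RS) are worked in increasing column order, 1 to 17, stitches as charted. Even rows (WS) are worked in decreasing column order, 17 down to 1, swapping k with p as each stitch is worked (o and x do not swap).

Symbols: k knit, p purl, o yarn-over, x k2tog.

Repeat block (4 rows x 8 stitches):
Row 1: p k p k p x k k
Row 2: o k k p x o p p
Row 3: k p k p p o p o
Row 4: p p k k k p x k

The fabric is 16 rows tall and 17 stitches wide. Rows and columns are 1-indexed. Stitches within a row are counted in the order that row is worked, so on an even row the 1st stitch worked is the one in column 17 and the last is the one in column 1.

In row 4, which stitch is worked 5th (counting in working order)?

== STITCH ==
p

Derivation:
Row 4 uses chart row ((4-1) mod 4)+1 = 4. Row 4 is even, so WS.
Chart row 4 tiled across columns 1-17: p p k k k p x k p p k k k p x k p
WS row: flip the tiled sequence (start at column 17) and apply k<->p; o and x stay.
Row 4 as worked: k p x k p p p k k p x k p p p k k
Stitch 5 in working order -> p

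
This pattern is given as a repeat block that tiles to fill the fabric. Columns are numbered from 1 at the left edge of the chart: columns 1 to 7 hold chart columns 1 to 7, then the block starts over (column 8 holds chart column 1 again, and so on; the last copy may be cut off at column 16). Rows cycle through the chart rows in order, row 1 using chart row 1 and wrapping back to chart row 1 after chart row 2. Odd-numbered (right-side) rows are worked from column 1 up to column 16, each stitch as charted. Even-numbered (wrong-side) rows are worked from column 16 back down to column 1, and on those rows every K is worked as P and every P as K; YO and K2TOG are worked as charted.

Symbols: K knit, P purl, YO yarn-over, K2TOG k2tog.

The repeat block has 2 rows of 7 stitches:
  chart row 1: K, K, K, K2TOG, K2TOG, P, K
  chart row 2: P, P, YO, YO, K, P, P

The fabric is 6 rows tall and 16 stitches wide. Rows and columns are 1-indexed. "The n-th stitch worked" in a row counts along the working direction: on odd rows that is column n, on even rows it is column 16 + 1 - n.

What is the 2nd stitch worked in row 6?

== STITCH ==
K

Derivation:
Row 6 uses chart row ((6-1) mod 2)+1 = 2. Row 6 is even, so WS.
Chart row 2 tiled across columns 1-16: P P YO YO K P P P P YO YO K P P P P
Wrong side: read the tiled row from column 16 down to 1 and exchange K with P (leave YO, K2TOG).
Row 6 as worked: K K K K P YO YO K K K K P YO YO K K
The 2nd stitch worked is K.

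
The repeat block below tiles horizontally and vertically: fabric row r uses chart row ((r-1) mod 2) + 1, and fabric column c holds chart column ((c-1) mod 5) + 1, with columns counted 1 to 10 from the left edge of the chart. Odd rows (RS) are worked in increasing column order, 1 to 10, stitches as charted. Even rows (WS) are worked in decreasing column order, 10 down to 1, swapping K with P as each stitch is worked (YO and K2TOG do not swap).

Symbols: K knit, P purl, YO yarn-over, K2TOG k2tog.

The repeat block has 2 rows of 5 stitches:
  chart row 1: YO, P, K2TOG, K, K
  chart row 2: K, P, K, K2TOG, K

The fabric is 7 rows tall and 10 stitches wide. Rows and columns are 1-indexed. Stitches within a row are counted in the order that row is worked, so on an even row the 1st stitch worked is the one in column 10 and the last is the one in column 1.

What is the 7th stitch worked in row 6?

Result:
K2TOG

Derivation:
Row 6: (6-1) mod 2 = 1, so use chart row 2. Even row -> WS.
Chart row 2 tiled across columns 1-10: K P K K2TOG K K P K K2TOG K
WS row: flip the tiled sequence (start at column 10) and apply K<->P; YO and K2TOG stay.
Row 6 as worked: P K2TOG P K P P K2TOG P K P
Counting 7 along the worked row gives K2TOG.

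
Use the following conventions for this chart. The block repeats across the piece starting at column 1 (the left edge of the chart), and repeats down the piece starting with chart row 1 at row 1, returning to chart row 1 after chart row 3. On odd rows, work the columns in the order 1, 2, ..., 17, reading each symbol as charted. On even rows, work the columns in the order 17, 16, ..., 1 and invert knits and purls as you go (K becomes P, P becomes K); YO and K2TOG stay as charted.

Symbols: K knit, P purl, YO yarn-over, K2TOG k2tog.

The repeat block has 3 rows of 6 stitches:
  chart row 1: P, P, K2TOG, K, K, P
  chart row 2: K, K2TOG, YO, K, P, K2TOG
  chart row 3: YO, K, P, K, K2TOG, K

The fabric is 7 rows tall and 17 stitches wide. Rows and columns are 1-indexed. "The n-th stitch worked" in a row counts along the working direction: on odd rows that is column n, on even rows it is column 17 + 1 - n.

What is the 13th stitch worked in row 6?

== STITCH ==
K2TOG

Derivation:
Row 6 uses chart row ((6-1) mod 3)+1 = 3. Row 6 is even, so WS.
Chart row 3 tiled across columns 1-17: YO K P K K2TOG K YO K P K K2TOG K YO K P K K2TOG
WS: work from column 17 back to column 1 (reverse the tiled row), swapping K<->P (YO and K2TOG unchanged).
Row 6 as worked: K2TOG P K P YO P K2TOG P K P YO P K2TOG P K P YO
Counting 13 along the worked row gives K2TOG.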